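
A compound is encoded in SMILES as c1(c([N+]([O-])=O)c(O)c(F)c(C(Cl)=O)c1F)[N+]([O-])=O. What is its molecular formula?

C7HClF2N2O6

Heavy atoms from the SMILES: 7 C, 1 Cl, 2 F, 2 N, 6 O.
Implicit hydrogens by atom environment:
  6 × C (aromatic): no H
  3 × O: no H
  2 × F: no H
  2 × N (charge +1): no H
  2 × O (charge -1): no H
  1 × C: no H
  1 × Cl: no H
  1 × O: 1 H
  Total hydrogens = 1.
Molecular formula: C7HClF2N2O6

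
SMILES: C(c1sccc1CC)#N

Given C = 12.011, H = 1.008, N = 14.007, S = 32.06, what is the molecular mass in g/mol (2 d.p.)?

Molecular formula: C7H7NS.
M = 7×12.011 + 7×1.008 + 1×14.007 + 1×32.06 = 137.20 g/mol.

137.20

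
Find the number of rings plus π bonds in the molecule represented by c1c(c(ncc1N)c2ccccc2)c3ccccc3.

Molecular formula from the SMILES: C17H14N2.
DoU = (2C + 2 + N − H − X)/2 = (2·17 + 2 + 2 − 14 − 0)/2 = 24/2 = 12.
(Structurally: 3 ring(s) + 9 π bond(s) = 12.)

12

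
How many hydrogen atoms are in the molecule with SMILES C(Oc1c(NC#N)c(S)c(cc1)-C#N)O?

Hydrogens are implicit in SMILES; fill each atom to its normal valence:
  4 × C (aromatic): no H
  2 × C (aromatic): 1 H each → 2
  2 × C: no H
  2 × N: no H
  1 × C: 2 H
  1 × N: 1 H
  1 × O: 1 H
  1 × O: no H
  1 × S: 1 H
  Total hydrogens = 7.

7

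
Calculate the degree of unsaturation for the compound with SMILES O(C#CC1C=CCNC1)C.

Molecular formula from the SMILES: C8H11NO.
DoU = (2C + 2 + N − H − X)/2 = (2·8 + 2 + 1 − 11 − 0)/2 = 8/2 = 4.
(Structurally: 1 ring(s) + 3 π bond(s) = 4.)

4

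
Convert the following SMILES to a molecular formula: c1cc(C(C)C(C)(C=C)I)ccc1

C12H15I

Heavy atoms from the SMILES: 12 C, 1 I.
Implicit hydrogens by atom environment:
  5 × C (aromatic): 1 H each → 5
  2 × C: 3 H each → 6
  2 × C: 1 H each → 2
  1 × C: 2 H
  1 × C: no H
  1 × C (aromatic): no H
  1 × I: no H
  Total hydrogens = 15.
Molecular formula: C12H15I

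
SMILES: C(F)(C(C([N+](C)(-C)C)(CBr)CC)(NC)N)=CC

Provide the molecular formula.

C12H26BrFN3+

Heavy atoms from the SMILES: 1 Br, 12 C, 1 F, 3 N.
Implicit hydrogens by atom environment:
  6 × C: 3 H each → 18
  3 × C: no H
  2 × C: 2 H each → 4
  1 × Br: no H
  1 × C: 1 H
  1 × F: no H
  1 × N: 2 H
  1 × N: 1 H
  1 × N (charge +1): no H
  Total hydrogens = 26.
Net charge +1.
Molecular formula: C12H26BrFN3+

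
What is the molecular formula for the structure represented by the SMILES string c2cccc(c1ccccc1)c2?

Heavy atoms from the SMILES: 12 C.
Implicit hydrogens by atom environment:
  10 × C (aromatic): 1 H each → 10
  2 × C (aromatic): no H
  Total hydrogens = 10.
Molecular formula: C12H10

C12H10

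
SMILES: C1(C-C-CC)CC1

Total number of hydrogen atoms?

Hydrogens are implicit in SMILES; fill each atom to its normal valence:
  5 × C: 2 H each → 10
  1 × C: 3 H
  1 × C: 1 H
  Total hydrogens = 14.

14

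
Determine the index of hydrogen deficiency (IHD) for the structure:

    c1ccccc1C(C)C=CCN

Molecular formula from the SMILES: C11H15N.
DoU = (2C + 2 + N − H − X)/2 = (2·11 + 2 + 1 − 15 − 0)/2 = 10/2 = 5.
(Structurally: 1 ring(s) + 4 π bond(s) = 5.)

5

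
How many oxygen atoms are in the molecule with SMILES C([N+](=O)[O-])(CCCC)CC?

2

The symbol for oxygen appears 2 times in the SMILES.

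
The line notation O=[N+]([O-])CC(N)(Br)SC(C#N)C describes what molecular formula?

Heavy atoms from the SMILES: 1 Br, 5 C, 3 N, 2 O, 1 S.
Implicit hydrogens by atom environment:
  2 × C: no H
  1 × Br: no H
  1 × C: 3 H
  1 × C: 2 H
  1 × C: 1 H
  1 × N: 2 H
  1 × N (charge +1): no H
  1 × N: no H
  1 × O: no H
  1 × O (charge -1): no H
  1 × S: no H
  Total hydrogens = 8.
Molecular formula: C5H8BrN3O2S

C5H8BrN3O2S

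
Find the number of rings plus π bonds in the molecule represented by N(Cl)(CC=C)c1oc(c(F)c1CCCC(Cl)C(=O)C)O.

Molecular formula from the SMILES: C13H16Cl2FNO3.
DoU = (2C + 2 + N − H − X)/2 = (2·13 + 2 + 1 − 16 − 3)/2 = 10/2 = 5.
(Structurally: 1 ring(s) + 4 π bond(s) = 5.)

5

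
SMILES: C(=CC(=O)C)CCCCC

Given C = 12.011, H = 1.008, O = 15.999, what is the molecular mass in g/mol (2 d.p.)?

Molecular formula: C9H16O.
M = 9×12.011 + 16×1.008 + 1×15.999 = 140.23 g/mol.

140.23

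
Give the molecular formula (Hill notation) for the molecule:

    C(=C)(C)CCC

Heavy atoms from the SMILES: 6 C.
Implicit hydrogens by atom environment:
  3 × C: 2 H each → 6
  2 × C: 3 H each → 6
  1 × C: no H
  Total hydrogens = 12.
Molecular formula: C6H12

C6H12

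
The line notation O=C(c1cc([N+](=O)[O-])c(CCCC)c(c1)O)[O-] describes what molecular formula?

C11H12NO5-

Heavy atoms from the SMILES: 11 C, 1 N, 5 O.
Implicit hydrogens by atom environment:
  4 × C (aromatic): no H
  3 × C: 2 H each → 6
  2 × C (aromatic): 1 H each → 2
  2 × O: no H
  2 × O (charge -1): no H
  1 × C: 3 H
  1 × C: no H
  1 × N (charge +1): no H
  1 × O: 1 H
  Total hydrogens = 12.
Net charge -1.
Molecular formula: C11H12NO5-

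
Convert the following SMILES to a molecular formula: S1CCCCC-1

C5H10S

Heavy atoms from the SMILES: 5 C, 1 S.
Implicit hydrogens by atom environment:
  5 × C: 2 H each → 10
  1 × S: no H
  Total hydrogens = 10.
Molecular formula: C5H10S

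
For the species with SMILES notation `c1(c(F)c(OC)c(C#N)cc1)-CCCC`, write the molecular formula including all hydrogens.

Heavy atoms from the SMILES: 12 C, 1 F, 1 N, 1 O.
Implicit hydrogens by atom environment:
  4 × C (aromatic): no H
  3 × C: 2 H each → 6
  2 × C: 3 H each → 6
  2 × C (aromatic): 1 H each → 2
  1 × C: no H
  1 × F: no H
  1 × N: no H
  1 × O: no H
  Total hydrogens = 14.
Molecular formula: C12H14FNO

C12H14FNO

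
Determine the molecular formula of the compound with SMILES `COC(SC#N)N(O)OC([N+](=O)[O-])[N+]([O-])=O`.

C4H6N4O7S

Heavy atoms from the SMILES: 4 C, 4 N, 7 O, 1 S.
Implicit hydrogens by atom environment:
  4 × O: no H
  2 × C: 1 H each → 2
  2 × N: no H
  2 × N (charge +1): no H
  2 × O (charge -1): no H
  1 × C: 3 H
  1 × C: no H
  1 × O: 1 H
  1 × S: no H
  Total hydrogens = 6.
Molecular formula: C4H6N4O7S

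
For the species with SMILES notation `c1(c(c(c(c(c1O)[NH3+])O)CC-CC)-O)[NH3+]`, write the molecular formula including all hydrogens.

[C10H18N2O3]2+

Heavy atoms from the SMILES: 10 C, 2 N, 3 O.
Implicit hydrogens by atom environment:
  6 × C (aromatic): no H
  3 × C: 2 H each → 6
  3 × O: 1 H each → 3
  2 × N (charge +1): 3 H each → 6
  1 × C: 3 H
  Total hydrogens = 18.
Net charge +2.
Molecular formula: [C10H18N2O3]2+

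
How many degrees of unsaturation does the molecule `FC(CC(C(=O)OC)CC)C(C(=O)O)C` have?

2

Molecular formula from the SMILES: C10H17FO4.
DoU = (2C + 2 + N − H − X)/2 = (2·10 + 2 + 0 − 17 − 1)/2 = 4/2 = 2.
(Structurally: 0 ring(s) + 2 π bond(s) = 2.)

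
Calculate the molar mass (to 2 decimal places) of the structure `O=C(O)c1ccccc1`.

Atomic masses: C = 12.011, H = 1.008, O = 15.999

Molecular formula: C7H6O2.
M = 7×12.011 + 6×1.008 + 2×15.999 = 122.12 g/mol.

122.12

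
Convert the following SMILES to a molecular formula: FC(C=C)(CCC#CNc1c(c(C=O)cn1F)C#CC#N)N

C15H12F2N4O

Heavy atoms from the SMILES: 15 C, 2 F, 4 N, 1 O.
Implicit hydrogens by atom environment:
  6 × C: no H
  3 × C: 2 H each → 6
  3 × C (aromatic): no H
  2 × C: 1 H each → 2
  2 × F: no H
  1 × C (aromatic): 1 H
  1 × N: 2 H
  1 × N: 1 H
  1 × N (aromatic): no H
  1 × N: no H
  1 × O: no H
  Total hydrogens = 12.
Molecular formula: C15H12F2N4O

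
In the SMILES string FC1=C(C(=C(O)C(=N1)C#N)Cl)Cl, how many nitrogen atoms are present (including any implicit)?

The symbol for nitrogen appears 2 times in the SMILES.

2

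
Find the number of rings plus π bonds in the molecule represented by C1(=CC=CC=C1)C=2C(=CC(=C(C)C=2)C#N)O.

Molecular formula from the SMILES: C14H11NO.
DoU = (2C + 2 + N − H − X)/2 = (2·14 + 2 + 1 − 11 − 0)/2 = 20/2 = 10.
(Structurally: 2 ring(s) + 8 π bond(s) = 10.)

10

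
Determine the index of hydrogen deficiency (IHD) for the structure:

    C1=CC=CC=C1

4

Molecular formula from the SMILES: C6H6.
DoU = (2C + 2 + N − H − X)/2 = (2·6 + 2 + 0 − 6 − 0)/2 = 8/2 = 4.
(Structurally: 1 ring(s) + 3 π bond(s) = 4.)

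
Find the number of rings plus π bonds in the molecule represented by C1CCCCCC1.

1

Molecular formula from the SMILES: C7H14.
DoU = (2C + 2 + N − H − X)/2 = (2·7 + 2 + 0 − 14 − 0)/2 = 2/2 = 1.
(Structurally: 1 ring(s) + 0 π bond(s) = 1.)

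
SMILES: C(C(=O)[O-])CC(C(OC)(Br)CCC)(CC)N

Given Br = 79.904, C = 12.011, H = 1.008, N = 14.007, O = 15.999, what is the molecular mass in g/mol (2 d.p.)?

295.20

Molecular formula: C11H21BrNO3-.
M = 1×79.904 + 11×12.011 + 21×1.008 + 1×14.007 + 3×15.999 = 295.20 g/mol.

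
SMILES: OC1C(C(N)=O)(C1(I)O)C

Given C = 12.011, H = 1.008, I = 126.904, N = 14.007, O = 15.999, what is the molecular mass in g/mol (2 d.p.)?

257.03

Molecular formula: C5H8INO3.
M = 5×12.011 + 8×1.008 + 1×126.904 + 1×14.007 + 3×15.999 = 257.03 g/mol.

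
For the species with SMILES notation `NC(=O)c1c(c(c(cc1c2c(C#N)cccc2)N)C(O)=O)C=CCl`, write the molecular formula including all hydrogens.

Heavy atoms from the SMILES: 17 C, 1 Cl, 3 N, 3 O.
Implicit hydrogens by atom environment:
  7 × C (aromatic): no H
  5 × C (aromatic): 1 H each → 5
  3 × C: no H
  2 × C: 1 H each → 2
  2 × N: 2 H each → 4
  2 × O: no H
  1 × Cl: no H
  1 × N: no H
  1 × O: 1 H
  Total hydrogens = 12.
Molecular formula: C17H12ClN3O3

C17H12ClN3O3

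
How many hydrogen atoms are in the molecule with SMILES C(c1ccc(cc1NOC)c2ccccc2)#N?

12

Hydrogens are implicit in SMILES; fill each atom to its normal valence:
  8 × C (aromatic): 1 H each → 8
  4 × C (aromatic): no H
  1 × C: 3 H
  1 × C: no H
  1 × N: 1 H
  1 × N: no H
  1 × O: no H
  Total hydrogens = 12.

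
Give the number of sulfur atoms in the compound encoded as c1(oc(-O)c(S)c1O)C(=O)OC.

1

The symbol for sulfur appears 1 time in the SMILES.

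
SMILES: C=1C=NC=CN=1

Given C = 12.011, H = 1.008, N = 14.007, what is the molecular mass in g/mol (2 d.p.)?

Molecular formula: C4H4N2.
M = 4×12.011 + 4×1.008 + 2×14.007 = 80.09 g/mol.

80.09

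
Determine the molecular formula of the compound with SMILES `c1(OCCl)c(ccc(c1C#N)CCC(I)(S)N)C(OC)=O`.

Heavy atoms from the SMILES: 13 C, 1 Cl, 1 I, 2 N, 3 O, 1 S.
Implicit hydrogens by atom environment:
  4 × C (aromatic): no H
  3 × C: 2 H each → 6
  3 × C: no H
  3 × O: no H
  2 × C (aromatic): 1 H each → 2
  1 × C: 3 H
  1 × Cl: no H
  1 × I: no H
  1 × N: 2 H
  1 × N: no H
  1 × S: 1 H
  Total hydrogens = 14.
Molecular formula: C13H14ClIN2O3S

C13H14ClIN2O3S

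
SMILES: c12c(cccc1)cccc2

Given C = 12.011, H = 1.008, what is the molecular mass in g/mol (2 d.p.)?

128.17

Molecular formula: C10H8.
M = 10×12.011 + 8×1.008 = 128.17 g/mol.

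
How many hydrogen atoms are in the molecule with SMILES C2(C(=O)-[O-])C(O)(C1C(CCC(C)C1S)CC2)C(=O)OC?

Hydrogens are implicit in SMILES; fill each atom to its normal valence:
  5 × C: 1 H each → 5
  4 × C: 2 H each → 8
  3 × C: no H
  3 × O: no H
  2 × C: 3 H each → 6
  1 × O: 1 H
  1 × O (charge -1): no H
  1 × S: 1 H
  Total hydrogens = 21.

21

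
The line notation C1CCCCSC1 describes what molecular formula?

C6H12S

Heavy atoms from the SMILES: 6 C, 1 S.
Implicit hydrogens by atom environment:
  6 × C: 2 H each → 12
  1 × S: no H
  Total hydrogens = 12.
Molecular formula: C6H12S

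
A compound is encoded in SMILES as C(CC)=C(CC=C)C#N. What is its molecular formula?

Heavy atoms from the SMILES: 8 C, 1 N.
Implicit hydrogens by atom environment:
  3 × C: 2 H each → 6
  2 × C: 1 H each → 2
  2 × C: no H
  1 × C: 3 H
  1 × N: no H
  Total hydrogens = 11.
Molecular formula: C8H11N

C8H11N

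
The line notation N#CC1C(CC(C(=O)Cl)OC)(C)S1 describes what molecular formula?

C8H10ClNO2S

Heavy atoms from the SMILES: 8 C, 1 Cl, 1 N, 2 O, 1 S.
Implicit hydrogens by atom environment:
  3 × C: no H
  2 × C: 3 H each → 6
  2 × C: 1 H each → 2
  2 × O: no H
  1 × C: 2 H
  1 × Cl: no H
  1 × N: no H
  1 × S: no H
  Total hydrogens = 10.
Molecular formula: C8H10ClNO2S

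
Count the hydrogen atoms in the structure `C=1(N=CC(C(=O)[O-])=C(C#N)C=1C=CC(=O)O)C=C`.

7

Hydrogens are implicit in SMILES; fill each atom to its normal valence:
  4 × C (aromatic): no H
  3 × C: 1 H each → 3
  3 × C: no H
  2 × O: no H
  1 × C: 2 H
  1 × C (aromatic): 1 H
  1 × N (aromatic): no H
  1 × N: no H
  1 × O: 1 H
  1 × O (charge -1): no H
  Total hydrogens = 7.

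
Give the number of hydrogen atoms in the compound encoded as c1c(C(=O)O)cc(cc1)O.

6

Hydrogens are implicit in SMILES; fill each atom to its normal valence:
  4 × C (aromatic): 1 H each → 4
  2 × C (aromatic): no H
  2 × O: 1 H each → 2
  1 × C: no H
  1 × O: no H
  Total hydrogens = 6.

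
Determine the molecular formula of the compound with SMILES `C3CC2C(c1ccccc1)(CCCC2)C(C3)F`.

C16H21F

Heavy atoms from the SMILES: 16 C, 1 F.
Implicit hydrogens by atom environment:
  7 × C: 2 H each → 14
  5 × C (aromatic): 1 H each → 5
  2 × C: 1 H each → 2
  1 × C: no H
  1 × C (aromatic): no H
  1 × F: no H
  Total hydrogens = 21.
Molecular formula: C16H21F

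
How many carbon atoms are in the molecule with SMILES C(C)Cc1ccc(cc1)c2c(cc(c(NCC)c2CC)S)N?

The symbol for carbon appears 19 times in the SMILES. Lowercase c denotes aromatic carbon and counts toward C.

19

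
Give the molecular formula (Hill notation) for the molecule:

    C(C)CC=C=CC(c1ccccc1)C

C14H18

Heavy atoms from the SMILES: 14 C.
Implicit hydrogens by atom environment:
  5 × C (aromatic): 1 H each → 5
  3 × C: 1 H each → 3
  2 × C: 3 H each → 6
  2 × C: 2 H each → 4
  1 × C: no H
  1 × C (aromatic): no H
  Total hydrogens = 18.
Molecular formula: C14H18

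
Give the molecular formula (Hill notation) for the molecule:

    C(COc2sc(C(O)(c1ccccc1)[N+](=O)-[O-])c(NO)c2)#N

Heavy atoms from the SMILES: 13 C, 3 N, 5 O, 1 S.
Implicit hydrogens by atom environment:
  6 × C (aromatic): 1 H each → 6
  4 × C (aromatic): no H
  2 × C: no H
  2 × O: 1 H each → 2
  2 × O: no H
  1 × C: 2 H
  1 × N: 1 H
  1 × N (charge +1): no H
  1 × N: no H
  1 × O (charge -1): no H
  1 × S (aromatic): no H
  Total hydrogens = 11.
Molecular formula: C13H11N3O5S

C13H11N3O5S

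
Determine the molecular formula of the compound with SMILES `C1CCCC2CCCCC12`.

C10H18

Heavy atoms from the SMILES: 10 C.
Implicit hydrogens by atom environment:
  8 × C: 2 H each → 16
  2 × C: 1 H each → 2
  Total hydrogens = 18.
Molecular formula: C10H18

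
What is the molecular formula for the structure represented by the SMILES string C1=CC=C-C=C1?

C6H6

Heavy atoms from the SMILES: 6 C.
Implicit hydrogens by atom environment:
  6 × C (aromatic): 1 H each → 6
  Total hydrogens = 6.
Molecular formula: C6H6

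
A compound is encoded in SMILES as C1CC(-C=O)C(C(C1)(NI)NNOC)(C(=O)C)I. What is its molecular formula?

C10H17I2N3O3

Heavy atoms from the SMILES: 10 C, 2 I, 3 N, 3 O.
Implicit hydrogens by atom environment:
  3 × C: 2 H each → 6
  3 × C: no H
  3 × N: 1 H each → 3
  3 × O: no H
  2 × C: 3 H each → 6
  2 × C: 1 H each → 2
  2 × I: no H
  Total hydrogens = 17.
Molecular formula: C10H17I2N3O3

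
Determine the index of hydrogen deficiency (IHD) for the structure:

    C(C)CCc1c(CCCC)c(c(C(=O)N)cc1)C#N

7

Molecular formula from the SMILES: C16H22N2O.
DoU = (2C + 2 + N − H − X)/2 = (2·16 + 2 + 2 − 22 − 0)/2 = 14/2 = 7.
(Structurally: 1 ring(s) + 6 π bond(s) = 7.)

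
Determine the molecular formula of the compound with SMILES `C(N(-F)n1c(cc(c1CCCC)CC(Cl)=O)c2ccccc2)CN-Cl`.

Heavy atoms from the SMILES: 18 C, 2 Cl, 1 F, 3 N, 1 O.
Implicit hydrogens by atom environment:
  6 × C: 2 H each → 12
  6 × C (aromatic): 1 H each → 6
  4 × C (aromatic): no H
  2 × Cl: no H
  1 × C: 3 H
  1 × C: no H
  1 × F: no H
  1 × N: 1 H
  1 × N (aromatic): no H
  1 × N: no H
  1 × O: no H
  Total hydrogens = 22.
Molecular formula: C18H22Cl2FN3O

C18H22Cl2FN3O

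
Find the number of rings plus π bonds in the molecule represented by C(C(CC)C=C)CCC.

1

Molecular formula from the SMILES: C9H18.
DoU = (2C + 2 + N − H − X)/2 = (2·9 + 2 + 0 − 18 − 0)/2 = 2/2 = 1.
(Structurally: 0 ring(s) + 1 π bond(s) = 1.)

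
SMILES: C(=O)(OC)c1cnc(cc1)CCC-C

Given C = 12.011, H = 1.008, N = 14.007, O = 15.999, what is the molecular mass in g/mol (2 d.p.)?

Molecular formula: C11H15NO2.
M = 11×12.011 + 15×1.008 + 1×14.007 + 2×15.999 = 193.25 g/mol.

193.25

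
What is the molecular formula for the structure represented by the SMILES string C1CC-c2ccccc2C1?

C10H12

Heavy atoms from the SMILES: 10 C.
Implicit hydrogens by atom environment:
  4 × C: 2 H each → 8
  4 × C (aromatic): 1 H each → 4
  2 × C (aromatic): no H
  Total hydrogens = 12.
Molecular formula: C10H12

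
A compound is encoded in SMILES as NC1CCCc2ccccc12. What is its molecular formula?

C10H13N

Heavy atoms from the SMILES: 10 C, 1 N.
Implicit hydrogens by atom environment:
  4 × C (aromatic): 1 H each → 4
  3 × C: 2 H each → 6
  2 × C (aromatic): no H
  1 × C: 1 H
  1 × N: 2 H
  Total hydrogens = 13.
Molecular formula: C10H13N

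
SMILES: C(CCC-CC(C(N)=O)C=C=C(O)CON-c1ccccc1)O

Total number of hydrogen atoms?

Hydrogens are implicit in SMILES; fill each atom to its normal valence:
  6 × C: 2 H each → 12
  5 × C (aromatic): 1 H each → 5
  3 × C: no H
  2 × C: 1 H each → 2
  2 × O: 1 H each → 2
  2 × O: no H
  1 × C (aromatic): no H
  1 × N: 2 H
  1 × N: 1 H
  Total hydrogens = 24.

24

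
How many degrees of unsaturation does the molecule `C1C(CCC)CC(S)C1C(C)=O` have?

2

Molecular formula from the SMILES: C10H18OS.
DoU = (2C + 2 + N − H − X)/2 = (2·10 + 2 + 0 − 18 − 0)/2 = 4/2 = 2.
(Structurally: 1 ring(s) + 1 π bond(s) = 2.)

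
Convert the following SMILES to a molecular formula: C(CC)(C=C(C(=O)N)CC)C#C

Heavy atoms from the SMILES: 10 C, 1 N, 1 O.
Implicit hydrogens by atom environment:
  3 × C: 1 H each → 3
  3 × C: no H
  2 × C: 3 H each → 6
  2 × C: 2 H each → 4
  1 × N: 2 H
  1 × O: no H
  Total hydrogens = 15.
Molecular formula: C10H15NO

C10H15NO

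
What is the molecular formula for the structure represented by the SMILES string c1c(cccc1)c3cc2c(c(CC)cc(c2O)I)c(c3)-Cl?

C18H14ClIO

Heavy atoms from the SMILES: 18 C, 1 Cl, 1 I, 1 O.
Implicit hydrogens by atom environment:
  8 × C (aromatic): 1 H each → 8
  8 × C (aromatic): no H
  1 × C: 3 H
  1 × C: 2 H
  1 × Cl: no H
  1 × I: no H
  1 × O: 1 H
  Total hydrogens = 14.
Molecular formula: C18H14ClIO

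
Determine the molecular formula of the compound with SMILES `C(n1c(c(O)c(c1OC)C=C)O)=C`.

C9H11NO3

Heavy atoms from the SMILES: 9 C, 1 N, 3 O.
Implicit hydrogens by atom environment:
  4 × C (aromatic): no H
  2 × C: 2 H each → 4
  2 × C: 1 H each → 2
  2 × O: 1 H each → 2
  1 × C: 3 H
  1 × N (aromatic): no H
  1 × O: no H
  Total hydrogens = 11.
Molecular formula: C9H11NO3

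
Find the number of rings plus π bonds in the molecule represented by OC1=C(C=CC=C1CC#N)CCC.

6

Molecular formula from the SMILES: C11H13NO.
DoU = (2C + 2 + N − H − X)/2 = (2·11 + 2 + 1 − 13 − 0)/2 = 12/2 = 6.
(Structurally: 1 ring(s) + 5 π bond(s) = 6.)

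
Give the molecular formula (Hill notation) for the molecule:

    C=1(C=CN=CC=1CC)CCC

Heavy atoms from the SMILES: 10 C, 1 N.
Implicit hydrogens by atom environment:
  3 × C: 2 H each → 6
  3 × C (aromatic): 1 H each → 3
  2 × C: 3 H each → 6
  2 × C (aromatic): no H
  1 × N (aromatic): no H
  Total hydrogens = 15.
Molecular formula: C10H15N

C10H15N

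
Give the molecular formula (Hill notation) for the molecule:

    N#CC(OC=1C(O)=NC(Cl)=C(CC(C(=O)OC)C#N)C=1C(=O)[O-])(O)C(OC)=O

Heavy atoms from the SMILES: 15 C, 1 Cl, 3 N, 9 O.
Implicit hydrogens by atom environment:
  6 × C: no H
  6 × O: no H
  5 × C (aromatic): no H
  2 × C: 3 H each → 6
  2 × N: no H
  2 × O: 1 H each → 2
  1 × C: 2 H
  1 × C: 1 H
  1 × Cl: no H
  1 × N (aromatic): no H
  1 × O (charge -1): no H
  Total hydrogens = 11.
Net charge -1.
Molecular formula: C15H11ClN3O9-

C15H11ClN3O9-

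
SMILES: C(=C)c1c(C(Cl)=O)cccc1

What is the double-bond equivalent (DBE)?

Molecular formula from the SMILES: C9H7ClO.
DoU = (2C + 2 + N − H − X)/2 = (2·9 + 2 + 0 − 7 − 1)/2 = 12/2 = 6.
(Structurally: 1 ring(s) + 5 π bond(s) = 6.)

6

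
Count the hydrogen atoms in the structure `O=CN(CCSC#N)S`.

Hydrogens are implicit in SMILES; fill each atom to its normal valence:
  2 × C: 2 H each → 4
  2 × N: no H
  1 × C: 1 H
  1 × C: no H
  1 × O: no H
  1 × S: 1 H
  1 × S: no H
  Total hydrogens = 6.

6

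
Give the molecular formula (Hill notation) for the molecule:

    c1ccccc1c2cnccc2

Heavy atoms from the SMILES: 11 C, 1 N.
Implicit hydrogens by atom environment:
  9 × C (aromatic): 1 H each → 9
  2 × C (aromatic): no H
  1 × N (aromatic): no H
  Total hydrogens = 9.
Molecular formula: C11H9N

C11H9N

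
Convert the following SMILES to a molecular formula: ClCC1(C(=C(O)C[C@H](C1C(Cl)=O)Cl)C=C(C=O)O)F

C11H10Cl3FO4

Heavy atoms from the SMILES: 11 C, 3 Cl, 1 F, 4 O.
Implicit hydrogens by atom environment:
  5 × C: no H
  4 × C: 1 H each → 4
  3 × Cl: no H
  2 × C: 2 H each → 4
  2 × O: 1 H each → 2
  2 × O: no H
  1 × F: no H
  Total hydrogens = 10.
Molecular formula: C11H10Cl3FO4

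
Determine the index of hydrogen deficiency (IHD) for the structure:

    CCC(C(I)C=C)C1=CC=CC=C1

Molecular formula from the SMILES: C12H15I.
DoU = (2C + 2 + N − H − X)/2 = (2·12 + 2 + 0 − 15 − 1)/2 = 10/2 = 5.
(Structurally: 1 ring(s) + 4 π bond(s) = 5.)

5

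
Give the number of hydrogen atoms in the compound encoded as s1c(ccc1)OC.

6

Hydrogens are implicit in SMILES; fill each atom to its normal valence:
  3 × C (aromatic): 1 H each → 3
  1 × C: 3 H
  1 × C (aromatic): no H
  1 × O: no H
  1 × S (aromatic): no H
  Total hydrogens = 6.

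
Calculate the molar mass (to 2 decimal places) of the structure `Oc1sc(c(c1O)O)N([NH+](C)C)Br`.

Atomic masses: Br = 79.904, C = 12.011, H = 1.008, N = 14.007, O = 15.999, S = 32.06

Molecular formula: C6H10BrN2O3S+.
M = 1×79.904 + 6×12.011 + 10×1.008 + 2×14.007 + 3×15.999 + 1×32.06 = 270.12 g/mol.

270.12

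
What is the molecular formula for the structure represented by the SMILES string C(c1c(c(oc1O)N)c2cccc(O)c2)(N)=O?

C11H10N2O4

Heavy atoms from the SMILES: 11 C, 2 N, 4 O.
Implicit hydrogens by atom environment:
  6 × C (aromatic): no H
  4 × C (aromatic): 1 H each → 4
  2 × N: 2 H each → 4
  2 × O: 1 H each → 2
  1 × C: no H
  1 × O (aromatic): no H
  1 × O: no H
  Total hydrogens = 10.
Molecular formula: C11H10N2O4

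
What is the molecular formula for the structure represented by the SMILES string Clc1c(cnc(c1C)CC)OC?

Heavy atoms from the SMILES: 9 C, 1 Cl, 1 N, 1 O.
Implicit hydrogens by atom environment:
  4 × C (aromatic): no H
  3 × C: 3 H each → 9
  1 × C: 2 H
  1 × C (aromatic): 1 H
  1 × Cl: no H
  1 × N (aromatic): no H
  1 × O: no H
  Total hydrogens = 12.
Molecular formula: C9H12ClNO

C9H12ClNO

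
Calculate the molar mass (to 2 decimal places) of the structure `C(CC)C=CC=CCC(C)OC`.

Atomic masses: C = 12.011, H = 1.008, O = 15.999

Molecular formula: C11H20O.
M = 11×12.011 + 20×1.008 + 1×15.999 = 168.28 g/mol.

168.28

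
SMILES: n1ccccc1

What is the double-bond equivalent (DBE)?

Molecular formula from the SMILES: C5H5N.
DoU = (2C + 2 + N − H − X)/2 = (2·5 + 2 + 1 − 5 − 0)/2 = 8/2 = 4.
(Structurally: 1 ring(s) + 3 π bond(s) = 4.)

4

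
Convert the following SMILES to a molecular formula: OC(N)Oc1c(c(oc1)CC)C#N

Heavy atoms from the SMILES: 8 C, 2 N, 3 O.
Implicit hydrogens by atom environment:
  3 × C (aromatic): no H
  1 × C: 3 H
  1 × C: 2 H
  1 × C (aromatic): 1 H
  1 × C: 1 H
  1 × C: no H
  1 × N: 2 H
  1 × N: no H
  1 × O: 1 H
  1 × O (aromatic): no H
  1 × O: no H
  Total hydrogens = 10.
Molecular formula: C8H10N2O3

C8H10N2O3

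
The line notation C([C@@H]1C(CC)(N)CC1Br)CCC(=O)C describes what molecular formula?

C11H20BrNO

Heavy atoms from the SMILES: 1 Br, 11 C, 1 N, 1 O.
Implicit hydrogens by atom environment:
  5 × C: 2 H each → 10
  2 × C: 3 H each → 6
  2 × C: 1 H each → 2
  2 × C: no H
  1 × Br: no H
  1 × N: 2 H
  1 × O: no H
  Total hydrogens = 20.
Molecular formula: C11H20BrNO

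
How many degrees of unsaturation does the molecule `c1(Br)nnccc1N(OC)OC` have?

4

Molecular formula from the SMILES: C6H8BrN3O2.
DoU = (2C + 2 + N − H − X)/2 = (2·6 + 2 + 3 − 8 − 1)/2 = 8/2 = 4.
(Structurally: 1 ring(s) + 3 π bond(s) = 4.)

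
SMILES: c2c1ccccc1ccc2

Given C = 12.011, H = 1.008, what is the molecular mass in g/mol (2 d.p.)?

128.17

Molecular formula: C10H8.
M = 10×12.011 + 8×1.008 = 128.17 g/mol.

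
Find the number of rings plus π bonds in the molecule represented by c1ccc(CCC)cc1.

4

Molecular formula from the SMILES: C9H12.
DoU = (2C + 2 + N − H − X)/2 = (2·9 + 2 + 0 − 12 − 0)/2 = 8/2 = 4.
(Structurally: 1 ring(s) + 3 π bond(s) = 4.)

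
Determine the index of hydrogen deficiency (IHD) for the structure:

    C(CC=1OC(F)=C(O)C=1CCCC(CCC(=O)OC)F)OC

4

Molecular formula from the SMILES: C15H22F2O5.
DoU = (2C + 2 + N − H − X)/2 = (2·15 + 2 + 0 − 22 − 2)/2 = 8/2 = 4.
(Structurally: 1 ring(s) + 3 π bond(s) = 4.)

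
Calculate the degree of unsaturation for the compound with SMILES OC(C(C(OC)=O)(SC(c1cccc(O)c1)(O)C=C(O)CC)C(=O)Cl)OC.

7

Molecular formula from the SMILES: C17H21ClO8S.
DoU = (2C + 2 + N − H − X)/2 = (2·17 + 2 + 0 − 21 − 1)/2 = 14/2 = 7.
(Structurally: 1 ring(s) + 6 π bond(s) = 7.)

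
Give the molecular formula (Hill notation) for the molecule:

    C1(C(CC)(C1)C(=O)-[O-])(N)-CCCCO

Heavy atoms from the SMILES: 10 C, 1 N, 3 O.
Implicit hydrogens by atom environment:
  6 × C: 2 H each → 12
  3 × C: no H
  1 × C: 3 H
  1 × N: 2 H
  1 × O: 1 H
  1 × O: no H
  1 × O (charge -1): no H
  Total hydrogens = 18.
Net charge -1.
Molecular formula: C10H18NO3-

C10H18NO3-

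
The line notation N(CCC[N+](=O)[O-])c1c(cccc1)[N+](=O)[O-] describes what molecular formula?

C9H11N3O4

Heavy atoms from the SMILES: 9 C, 3 N, 4 O.
Implicit hydrogens by atom environment:
  4 × C (aromatic): 1 H each → 4
  3 × C: 2 H each → 6
  2 × C (aromatic): no H
  2 × N (charge +1): no H
  2 × O: no H
  2 × O (charge -1): no H
  1 × N: 1 H
  Total hydrogens = 11.
Molecular formula: C9H11N3O4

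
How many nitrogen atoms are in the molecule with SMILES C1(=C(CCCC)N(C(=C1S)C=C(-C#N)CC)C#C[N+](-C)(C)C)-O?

3

The symbol for nitrogen appears 3 times in the SMILES.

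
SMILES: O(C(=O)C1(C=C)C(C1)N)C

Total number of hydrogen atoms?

Hydrogens are implicit in SMILES; fill each atom to its normal valence:
  2 × C: 2 H each → 4
  2 × C: 1 H each → 2
  2 × C: no H
  2 × O: no H
  1 × C: 3 H
  1 × N: 2 H
  Total hydrogens = 11.

11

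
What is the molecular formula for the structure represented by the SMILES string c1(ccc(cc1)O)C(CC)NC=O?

C10H13NO2

Heavy atoms from the SMILES: 10 C, 1 N, 2 O.
Implicit hydrogens by atom environment:
  4 × C (aromatic): 1 H each → 4
  2 × C: 1 H each → 2
  2 × C (aromatic): no H
  1 × C: 3 H
  1 × C: 2 H
  1 × N: 1 H
  1 × O: 1 H
  1 × O: no H
  Total hydrogens = 13.
Molecular formula: C10H13NO2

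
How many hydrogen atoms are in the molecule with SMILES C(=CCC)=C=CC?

Hydrogens are implicit in SMILES; fill each atom to its normal valence:
  2 × C: 3 H each → 6
  2 × C: 1 H each → 2
  2 × C: no H
  1 × C: 2 H
  Total hydrogens = 10.

10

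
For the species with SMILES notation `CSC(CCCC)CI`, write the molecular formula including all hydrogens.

C7H15IS

Heavy atoms from the SMILES: 7 C, 1 I, 1 S.
Implicit hydrogens by atom environment:
  4 × C: 2 H each → 8
  2 × C: 3 H each → 6
  1 × C: 1 H
  1 × I: no H
  1 × S: no H
  Total hydrogens = 15.
Molecular formula: C7H15IS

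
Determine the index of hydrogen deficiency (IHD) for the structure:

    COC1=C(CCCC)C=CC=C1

4

Molecular formula from the SMILES: C11H16O.
DoU = (2C + 2 + N − H − X)/2 = (2·11 + 2 + 0 − 16 − 0)/2 = 8/2 = 4.
(Structurally: 1 ring(s) + 3 π bond(s) = 4.)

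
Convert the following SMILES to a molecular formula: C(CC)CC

C5H12

Heavy atoms from the SMILES: 5 C.
Implicit hydrogens by atom environment:
  3 × C: 2 H each → 6
  2 × C: 3 H each → 6
  Total hydrogens = 12.
Molecular formula: C5H12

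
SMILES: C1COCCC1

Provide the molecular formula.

Heavy atoms from the SMILES: 5 C, 1 O.
Implicit hydrogens by atom environment:
  5 × C: 2 H each → 10
  1 × O: no H
  Total hydrogens = 10.
Molecular formula: C5H10O

C5H10O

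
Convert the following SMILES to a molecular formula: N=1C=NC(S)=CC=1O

C4H4N2OS

Heavy atoms from the SMILES: 4 C, 2 N, 1 O, 1 S.
Implicit hydrogens by atom environment:
  2 × C (aromatic): 1 H each → 2
  2 × C (aromatic): no H
  2 × N (aromatic): no H
  1 × O: 1 H
  1 × S: 1 H
  Total hydrogens = 4.
Molecular formula: C4H4N2OS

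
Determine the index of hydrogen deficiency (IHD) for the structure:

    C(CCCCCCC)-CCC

Molecular formula from the SMILES: C11H24.
DoU = (2C + 2 + N − H − X)/2 = (2·11 + 2 + 0 − 24 − 0)/2 = 0/2 = 0.
(Structurally: 0 ring(s) + 0 π bond(s) = 0.)

0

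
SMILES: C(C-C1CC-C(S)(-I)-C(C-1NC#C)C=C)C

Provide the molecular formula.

C13H20INS

Heavy atoms from the SMILES: 13 C, 1 I, 1 N, 1 S.
Implicit hydrogens by atom environment:
  5 × C: 2 H each → 10
  5 × C: 1 H each → 5
  2 × C: no H
  1 × C: 3 H
  1 × I: no H
  1 × N: 1 H
  1 × S: 1 H
  Total hydrogens = 20.
Molecular formula: C13H20INS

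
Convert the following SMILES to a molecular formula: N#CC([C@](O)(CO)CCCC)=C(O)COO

Heavy atoms from the SMILES: 10 C, 1 N, 5 O.
Implicit hydrogens by atom environment:
  5 × C: 2 H each → 10
  4 × C: no H
  4 × O: 1 H each → 4
  1 × C: 3 H
  1 × N: no H
  1 × O: no H
  Total hydrogens = 17.
Molecular formula: C10H17NO5

C10H17NO5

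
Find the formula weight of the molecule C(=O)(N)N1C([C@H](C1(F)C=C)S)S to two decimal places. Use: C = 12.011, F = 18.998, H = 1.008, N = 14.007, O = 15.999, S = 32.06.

Molecular formula: C6H9FN2OS2.
M = 6×12.011 + 1×18.998 + 9×1.008 + 2×14.007 + 1×15.999 + 2×32.06 = 208.27 g/mol.

208.27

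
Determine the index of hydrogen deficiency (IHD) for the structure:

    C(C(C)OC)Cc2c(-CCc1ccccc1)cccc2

8

Molecular formula from the SMILES: C19H24O.
DoU = (2C + 2 + N − H − X)/2 = (2·19 + 2 + 0 − 24 − 0)/2 = 16/2 = 8.
(Structurally: 2 ring(s) + 6 π bond(s) = 8.)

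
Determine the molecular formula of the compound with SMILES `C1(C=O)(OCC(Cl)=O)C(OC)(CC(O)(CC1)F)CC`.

Heavy atoms from the SMILES: 12 C, 1 Cl, 1 F, 5 O.
Implicit hydrogens by atom environment:
  5 × C: 2 H each → 10
  4 × C: no H
  4 × O: no H
  2 × C: 3 H each → 6
  1 × C: 1 H
  1 × Cl: no H
  1 × F: no H
  1 × O: 1 H
  Total hydrogens = 18.
Molecular formula: C12H18ClFO5

C12H18ClFO5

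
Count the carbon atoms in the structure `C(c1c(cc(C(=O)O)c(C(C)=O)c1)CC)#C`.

The symbol for carbon appears 13 times in the SMILES. Lowercase c denotes aromatic carbon and counts toward C.

13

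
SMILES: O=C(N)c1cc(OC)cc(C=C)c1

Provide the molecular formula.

C10H11NO2

Heavy atoms from the SMILES: 10 C, 1 N, 2 O.
Implicit hydrogens by atom environment:
  3 × C (aromatic): 1 H each → 3
  3 × C (aromatic): no H
  2 × O: no H
  1 × C: 3 H
  1 × C: 2 H
  1 × C: 1 H
  1 × C: no H
  1 × N: 2 H
  Total hydrogens = 11.
Molecular formula: C10H11NO2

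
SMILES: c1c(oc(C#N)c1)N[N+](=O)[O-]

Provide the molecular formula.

C5H3N3O3

Heavy atoms from the SMILES: 5 C, 3 N, 3 O.
Implicit hydrogens by atom environment:
  2 × C (aromatic): 1 H each → 2
  2 × C (aromatic): no H
  1 × C: no H
  1 × N: 1 H
  1 × N: no H
  1 × N (charge +1): no H
  1 × O (aromatic): no H
  1 × O: no H
  1 × O (charge -1): no H
  Total hydrogens = 3.
Molecular formula: C5H3N3O3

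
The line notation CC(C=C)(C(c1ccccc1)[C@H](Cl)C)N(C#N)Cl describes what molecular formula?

Heavy atoms from the SMILES: 14 C, 2 Cl, 2 N.
Implicit hydrogens by atom environment:
  5 × C (aromatic): 1 H each → 5
  3 × C: 1 H each → 3
  2 × C: 3 H each → 6
  2 × C: no H
  2 × Cl: no H
  2 × N: no H
  1 × C: 2 H
  1 × C (aromatic): no H
  Total hydrogens = 16.
Molecular formula: C14H16Cl2N2

C14H16Cl2N2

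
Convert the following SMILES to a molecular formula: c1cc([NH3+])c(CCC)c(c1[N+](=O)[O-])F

C9H12FN2O2+

Heavy atoms from the SMILES: 9 C, 1 F, 2 N, 2 O.
Implicit hydrogens by atom environment:
  4 × C (aromatic): no H
  2 × C: 2 H each → 4
  2 × C (aromatic): 1 H each → 2
  1 × C: 3 H
  1 × F: no H
  1 × N (charge +1): 3 H
  1 × N (charge +1): no H
  1 × O: no H
  1 × O (charge -1): no H
  Total hydrogens = 12.
Net charge +1.
Molecular formula: C9H12FN2O2+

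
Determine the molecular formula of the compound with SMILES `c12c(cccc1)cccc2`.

Heavy atoms from the SMILES: 10 C.
Implicit hydrogens by atom environment:
  8 × C (aromatic): 1 H each → 8
  2 × C (aromatic): no H
  Total hydrogens = 8.
Molecular formula: C10H8

C10H8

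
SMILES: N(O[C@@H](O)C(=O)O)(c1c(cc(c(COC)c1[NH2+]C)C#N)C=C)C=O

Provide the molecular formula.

Heavy atoms from the SMILES: 15 C, 3 N, 6 O.
Implicit hydrogens by atom environment:
  5 × C (aromatic): no H
  4 × O: no H
  3 × C: 1 H each → 3
  2 × C: 3 H each → 6
  2 × C: 2 H each → 4
  2 × C: no H
  2 × N: no H
  2 × O: 1 H each → 2
  1 × C (aromatic): 1 H
  1 × N (charge +1): 2 H
  Total hydrogens = 18.
Net charge +1.
Molecular formula: C15H18N3O6+

C15H18N3O6+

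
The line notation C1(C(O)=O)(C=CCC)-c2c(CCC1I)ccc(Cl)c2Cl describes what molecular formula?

C15H15Cl2IO2

Heavy atoms from the SMILES: 15 C, 2 Cl, 1 I, 2 O.
Implicit hydrogens by atom environment:
  4 × C (aromatic): no H
  3 × C: 2 H each → 6
  3 × C: 1 H each → 3
  2 × C (aromatic): 1 H each → 2
  2 × C: no H
  2 × Cl: no H
  1 × C: 3 H
  1 × I: no H
  1 × O: 1 H
  1 × O: no H
  Total hydrogens = 15.
Molecular formula: C15H15Cl2IO2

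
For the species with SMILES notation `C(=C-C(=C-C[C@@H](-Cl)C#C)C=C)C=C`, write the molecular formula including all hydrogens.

Heavy atoms from the SMILES: 12 C, 1 Cl.
Implicit hydrogens by atom environment:
  7 × C: 1 H each → 7
  3 × C: 2 H each → 6
  2 × C: no H
  1 × Cl: no H
  Total hydrogens = 13.
Molecular formula: C12H13Cl

C12H13Cl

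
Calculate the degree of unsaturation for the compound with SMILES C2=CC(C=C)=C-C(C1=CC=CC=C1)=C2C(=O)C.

10

Molecular formula from the SMILES: C16H14O.
DoU = (2C + 2 + N − H − X)/2 = (2·16 + 2 + 0 − 14 − 0)/2 = 20/2 = 10.
(Structurally: 2 ring(s) + 8 π bond(s) = 10.)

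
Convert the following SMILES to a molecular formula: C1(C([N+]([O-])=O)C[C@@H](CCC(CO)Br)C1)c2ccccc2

Heavy atoms from the SMILES: 1 Br, 15 C, 1 N, 3 O.
Implicit hydrogens by atom environment:
  5 × C: 2 H each → 10
  5 × C (aromatic): 1 H each → 5
  4 × C: 1 H each → 4
  1 × Br: no H
  1 × C (aromatic): no H
  1 × N (charge +1): no H
  1 × O: 1 H
  1 × O: no H
  1 × O (charge -1): no H
  Total hydrogens = 20.
Molecular formula: C15H20BrNO3

C15H20BrNO3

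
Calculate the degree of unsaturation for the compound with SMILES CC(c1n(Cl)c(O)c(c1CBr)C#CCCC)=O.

6

Molecular formula from the SMILES: C12H13BrClNO2.
DoU = (2C + 2 + N − H − X)/2 = (2·12 + 2 + 1 − 13 − 2)/2 = 12/2 = 6.
(Structurally: 1 ring(s) + 5 π bond(s) = 6.)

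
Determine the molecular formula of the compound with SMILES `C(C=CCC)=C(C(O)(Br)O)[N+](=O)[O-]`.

C7H10BrNO4

Heavy atoms from the SMILES: 1 Br, 7 C, 1 N, 4 O.
Implicit hydrogens by atom environment:
  3 × C: 1 H each → 3
  2 × C: no H
  2 × O: 1 H each → 2
  1 × Br: no H
  1 × C: 3 H
  1 × C: 2 H
  1 × N (charge +1): no H
  1 × O: no H
  1 × O (charge -1): no H
  Total hydrogens = 10.
Molecular formula: C7H10BrNO4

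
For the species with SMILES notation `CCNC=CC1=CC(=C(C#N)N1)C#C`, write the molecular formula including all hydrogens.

C11H11N3

Heavy atoms from the SMILES: 11 C, 3 N.
Implicit hydrogens by atom environment:
  3 × C: 1 H each → 3
  3 × C (aromatic): no H
  2 × C: no H
  1 × C: 3 H
  1 × C: 2 H
  1 × C (aromatic): 1 H
  1 × N (aromatic): 1 H
  1 × N: 1 H
  1 × N: no H
  Total hydrogens = 11.
Molecular formula: C11H11N3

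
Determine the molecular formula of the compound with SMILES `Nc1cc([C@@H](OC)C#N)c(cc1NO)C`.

Heavy atoms from the SMILES: 10 C, 3 N, 2 O.
Implicit hydrogens by atom environment:
  4 × C (aromatic): no H
  2 × C: 3 H each → 6
  2 × C (aromatic): 1 H each → 2
  1 × C: 1 H
  1 × C: no H
  1 × N: 2 H
  1 × N: 1 H
  1 × N: no H
  1 × O: 1 H
  1 × O: no H
  Total hydrogens = 13.
Molecular formula: C10H13N3O2

C10H13N3O2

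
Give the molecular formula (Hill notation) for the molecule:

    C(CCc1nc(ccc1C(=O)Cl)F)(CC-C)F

C12H14ClF2NO

Heavy atoms from the SMILES: 12 C, 1 Cl, 2 F, 1 N, 1 O.
Implicit hydrogens by atom environment:
  4 × C: 2 H each → 8
  3 × C (aromatic): no H
  2 × C (aromatic): 1 H each → 2
  2 × F: no H
  1 × C: 3 H
  1 × C: 1 H
  1 × C: no H
  1 × Cl: no H
  1 × N (aromatic): no H
  1 × O: no H
  Total hydrogens = 14.
Molecular formula: C12H14ClF2NO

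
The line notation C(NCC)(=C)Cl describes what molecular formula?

Heavy atoms from the SMILES: 4 C, 1 Cl, 1 N.
Implicit hydrogens by atom environment:
  2 × C: 2 H each → 4
  1 × C: 3 H
  1 × C: no H
  1 × Cl: no H
  1 × N: 1 H
  Total hydrogens = 8.
Molecular formula: C4H8ClN

C4H8ClN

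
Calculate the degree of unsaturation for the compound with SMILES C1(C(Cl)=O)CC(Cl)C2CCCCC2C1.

Molecular formula from the SMILES: C11H16Cl2O.
DoU = (2C + 2 + N − H − X)/2 = (2·11 + 2 + 0 − 16 − 2)/2 = 6/2 = 3.
(Structurally: 2 ring(s) + 1 π bond(s) = 3.)

3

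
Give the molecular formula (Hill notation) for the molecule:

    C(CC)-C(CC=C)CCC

Heavy atoms from the SMILES: 10 C.
Implicit hydrogens by atom environment:
  6 × C: 2 H each → 12
  2 × C: 3 H each → 6
  2 × C: 1 H each → 2
  Total hydrogens = 20.
Molecular formula: C10H20

C10H20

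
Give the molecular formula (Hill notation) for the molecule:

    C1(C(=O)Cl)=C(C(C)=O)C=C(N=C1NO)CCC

Heavy atoms from the SMILES: 11 C, 1 Cl, 2 N, 3 O.
Implicit hydrogens by atom environment:
  4 × C (aromatic): no H
  2 × C: 3 H each → 6
  2 × C: 2 H each → 4
  2 × C: no H
  2 × O: no H
  1 × C (aromatic): 1 H
  1 × Cl: no H
  1 × N: 1 H
  1 × N (aromatic): no H
  1 × O: 1 H
  Total hydrogens = 13.
Molecular formula: C11H13ClN2O3

C11H13ClN2O3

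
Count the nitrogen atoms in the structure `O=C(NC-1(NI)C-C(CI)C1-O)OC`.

2

The symbol for nitrogen appears 2 times in the SMILES.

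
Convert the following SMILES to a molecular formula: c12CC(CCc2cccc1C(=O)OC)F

Heavy atoms from the SMILES: 12 C, 1 F, 2 O.
Implicit hydrogens by atom environment:
  3 × C: 2 H each → 6
  3 × C (aromatic): 1 H each → 3
  3 × C (aromatic): no H
  2 × O: no H
  1 × C: 3 H
  1 × C: 1 H
  1 × C: no H
  1 × F: no H
  Total hydrogens = 13.
Molecular formula: C12H13FO2

C12H13FO2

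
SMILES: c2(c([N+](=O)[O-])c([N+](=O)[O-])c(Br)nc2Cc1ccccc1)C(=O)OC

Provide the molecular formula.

C14H10BrN3O6

Heavy atoms from the SMILES: 1 Br, 14 C, 3 N, 6 O.
Implicit hydrogens by atom environment:
  6 × C (aromatic): no H
  5 × C (aromatic): 1 H each → 5
  4 × O: no H
  2 × N (charge +1): no H
  2 × O (charge -1): no H
  1 × Br: no H
  1 × C: 3 H
  1 × C: 2 H
  1 × C: no H
  1 × N (aromatic): no H
  Total hydrogens = 10.
Molecular formula: C14H10BrN3O6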